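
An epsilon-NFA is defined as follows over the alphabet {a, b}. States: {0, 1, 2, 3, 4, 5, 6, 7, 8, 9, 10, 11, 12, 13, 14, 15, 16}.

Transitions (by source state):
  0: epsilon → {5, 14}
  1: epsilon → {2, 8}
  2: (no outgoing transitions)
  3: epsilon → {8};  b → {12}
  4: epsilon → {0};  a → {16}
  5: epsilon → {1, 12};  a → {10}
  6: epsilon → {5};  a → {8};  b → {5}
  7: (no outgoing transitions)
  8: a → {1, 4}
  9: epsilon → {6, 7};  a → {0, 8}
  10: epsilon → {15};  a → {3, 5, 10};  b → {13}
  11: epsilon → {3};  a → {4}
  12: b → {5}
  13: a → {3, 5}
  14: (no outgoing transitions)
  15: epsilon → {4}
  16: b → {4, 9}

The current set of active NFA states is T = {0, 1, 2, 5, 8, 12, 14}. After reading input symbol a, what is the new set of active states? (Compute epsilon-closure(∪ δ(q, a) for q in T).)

{0, 1, 2, 4, 5, 8, 10, 12, 14, 15}

5 on a → {10}.
8 on a → {1, 4}.
No a-transition from 0, 1, 2, 12, 14.
Union after reading a: {1, 4, 10}.
Now take the epsilon-closure:
From 1 via epsilon: add 2, 8.
From 4 via epsilon: add 0.
From 10 via epsilon: add 15.
From 0 via epsilon: add 5, 14.
From 5 via epsilon: add 12.
No new states can be added; the closed set is {0, 1, 2, 4, 5, 8, 10, 12, 14, 15}.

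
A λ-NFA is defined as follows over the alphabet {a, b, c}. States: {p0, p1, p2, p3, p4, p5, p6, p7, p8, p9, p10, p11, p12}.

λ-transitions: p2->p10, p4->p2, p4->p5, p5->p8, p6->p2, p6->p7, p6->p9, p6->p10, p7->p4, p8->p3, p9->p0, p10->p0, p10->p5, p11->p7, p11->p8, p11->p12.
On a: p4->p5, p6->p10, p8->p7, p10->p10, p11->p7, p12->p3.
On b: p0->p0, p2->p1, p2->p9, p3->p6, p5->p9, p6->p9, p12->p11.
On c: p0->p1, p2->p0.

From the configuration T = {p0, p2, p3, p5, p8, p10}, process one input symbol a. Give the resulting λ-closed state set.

{p0, p2, p3, p4, p5, p7, p8, p10}

p8 on a → {p7}.
p10 on a → {p10}.
No a-transition from p0, p2, p3, p5.
Union after reading a: {p7, p10}.
Now take the λ-closure:
From p7 via λ: add p4.
From p10 via λ: add p0, p5.
From p4 via λ: add p2.
From p5 via λ: add p8.
From p8 via λ: add p3.
No new states can be added; the closed set is {p0, p2, p3, p4, p5, p7, p8, p10}.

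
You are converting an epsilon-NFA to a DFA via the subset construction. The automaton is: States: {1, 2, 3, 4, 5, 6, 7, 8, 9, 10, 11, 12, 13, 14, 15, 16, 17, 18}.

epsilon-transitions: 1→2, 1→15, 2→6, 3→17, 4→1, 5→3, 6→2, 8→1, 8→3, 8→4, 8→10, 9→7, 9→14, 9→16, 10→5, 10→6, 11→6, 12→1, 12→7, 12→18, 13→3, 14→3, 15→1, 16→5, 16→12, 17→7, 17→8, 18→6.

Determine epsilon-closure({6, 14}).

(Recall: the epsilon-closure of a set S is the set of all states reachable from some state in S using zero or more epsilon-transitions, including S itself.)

{1, 2, 3, 4, 5, 6, 7, 8, 10, 14, 15, 17}

Start with {6, 14}.
From 6 via epsilon: add 2.
From 14 via epsilon: add 3.
From 3 via epsilon: add 17.
From 17 via epsilon: add 7, 8.
From 8 via epsilon: add 1, 4, 10.
From 1 via epsilon: add 15.
From 10 via epsilon: add 5.
No new states can be added; the closed set is {1, 2, 3, 4, 5, 6, 7, 8, 10, 14, 15, 17}.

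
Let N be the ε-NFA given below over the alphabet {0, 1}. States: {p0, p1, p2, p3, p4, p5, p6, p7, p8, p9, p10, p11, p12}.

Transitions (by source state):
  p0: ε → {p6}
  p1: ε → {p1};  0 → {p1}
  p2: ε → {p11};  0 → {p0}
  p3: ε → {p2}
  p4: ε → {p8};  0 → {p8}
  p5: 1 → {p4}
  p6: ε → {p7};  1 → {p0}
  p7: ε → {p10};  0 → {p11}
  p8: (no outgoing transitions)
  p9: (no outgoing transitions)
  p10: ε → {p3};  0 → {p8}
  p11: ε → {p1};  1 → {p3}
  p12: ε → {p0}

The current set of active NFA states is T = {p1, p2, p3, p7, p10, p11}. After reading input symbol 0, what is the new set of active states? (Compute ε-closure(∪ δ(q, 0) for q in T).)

{p0, p1, p2, p3, p6, p7, p8, p10, p11}

p1 on 0 → {p1}.
p2 on 0 → {p0}.
p7 on 0 → {p11}.
p10 on 0 → {p8}.
No 0-transition from p3, p11.
Union after reading 0: {p0, p1, p8, p11}.
Now take the ε-closure:
From p0 via ε: add p6.
From p6 via ε: add p7.
From p7 via ε: add p10.
From p10 via ε: add p3.
From p3 via ε: add p2.
No new states can be added; the closed set is {p0, p1, p2, p3, p6, p7, p8, p10, p11}.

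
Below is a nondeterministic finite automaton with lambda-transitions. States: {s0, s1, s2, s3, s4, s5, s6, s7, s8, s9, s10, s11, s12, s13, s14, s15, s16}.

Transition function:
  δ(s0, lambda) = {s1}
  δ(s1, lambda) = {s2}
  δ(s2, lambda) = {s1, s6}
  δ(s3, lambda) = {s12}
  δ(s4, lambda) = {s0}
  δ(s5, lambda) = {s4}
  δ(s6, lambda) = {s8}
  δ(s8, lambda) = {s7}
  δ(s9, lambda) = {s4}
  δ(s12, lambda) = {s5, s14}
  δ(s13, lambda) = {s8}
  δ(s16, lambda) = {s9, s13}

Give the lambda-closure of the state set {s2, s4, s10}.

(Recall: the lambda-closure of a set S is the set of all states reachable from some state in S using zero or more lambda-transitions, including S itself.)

Start with {s2, s4, s10}.
From s2 via lambda: add s1, s6.
From s4 via lambda: add s0.
From s6 via lambda: add s8.
From s8 via lambda: add s7.
No new states can be added; the closed set is {s0, s1, s2, s4, s6, s7, s8, s10}.

{s0, s1, s2, s4, s6, s7, s8, s10}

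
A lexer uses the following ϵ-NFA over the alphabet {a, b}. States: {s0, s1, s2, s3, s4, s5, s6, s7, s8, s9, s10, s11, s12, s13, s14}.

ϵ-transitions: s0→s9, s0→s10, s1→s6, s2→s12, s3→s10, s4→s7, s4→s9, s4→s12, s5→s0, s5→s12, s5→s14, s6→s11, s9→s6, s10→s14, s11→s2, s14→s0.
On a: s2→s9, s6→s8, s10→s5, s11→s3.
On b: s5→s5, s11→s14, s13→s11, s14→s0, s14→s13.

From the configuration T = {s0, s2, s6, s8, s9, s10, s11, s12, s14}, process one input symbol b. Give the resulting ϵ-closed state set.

{s0, s2, s6, s9, s10, s11, s12, s13, s14}

s11 on b → {s14}.
s14 on b → {s0, s13}.
No b-transition from s0, s2, s6, s8, s9, s10, s12.
Union after reading b: {s0, s13, s14}.
Now take the ϵ-closure:
From s0 via ϵ: add s9, s10.
From s9 via ϵ: add s6.
From s6 via ϵ: add s11.
From s11 via ϵ: add s2.
From s2 via ϵ: add s12.
No new states can be added; the closed set is {s0, s2, s6, s9, s10, s11, s12, s13, s14}.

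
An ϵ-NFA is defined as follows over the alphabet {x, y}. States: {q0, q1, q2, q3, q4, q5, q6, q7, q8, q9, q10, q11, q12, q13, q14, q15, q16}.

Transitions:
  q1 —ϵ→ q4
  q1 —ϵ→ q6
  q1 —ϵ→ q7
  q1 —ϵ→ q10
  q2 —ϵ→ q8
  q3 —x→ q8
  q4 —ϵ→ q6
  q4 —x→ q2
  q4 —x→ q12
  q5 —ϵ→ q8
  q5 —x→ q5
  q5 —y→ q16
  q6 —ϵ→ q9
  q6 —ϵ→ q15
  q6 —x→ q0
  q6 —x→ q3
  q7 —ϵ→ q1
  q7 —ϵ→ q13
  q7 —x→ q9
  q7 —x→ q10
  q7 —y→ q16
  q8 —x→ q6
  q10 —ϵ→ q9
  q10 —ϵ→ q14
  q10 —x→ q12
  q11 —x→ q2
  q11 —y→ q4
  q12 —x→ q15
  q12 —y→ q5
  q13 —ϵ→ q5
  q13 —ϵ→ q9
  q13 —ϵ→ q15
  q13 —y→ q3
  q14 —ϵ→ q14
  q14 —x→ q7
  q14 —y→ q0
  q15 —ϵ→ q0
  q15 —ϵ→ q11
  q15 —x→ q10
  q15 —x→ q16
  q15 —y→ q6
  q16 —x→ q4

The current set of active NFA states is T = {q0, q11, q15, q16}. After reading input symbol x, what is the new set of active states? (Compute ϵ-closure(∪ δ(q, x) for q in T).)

q11 on x → {q2}.
q15 on x → {q10, q16}.
q16 on x → {q4}.
No x-transition from q0.
Union after reading x: {q2, q4, q10, q16}.
Now take the ϵ-closure:
From q2 via ϵ: add q8.
From q4 via ϵ: add q6.
From q10 via ϵ: add q9, q14.
From q6 via ϵ: add q15.
From q15 via ϵ: add q0, q11.
No new states can be added; the closed set is {q0, q2, q4, q6, q8, q9, q10, q11, q14, q15, q16}.

{q0, q2, q4, q6, q8, q9, q10, q11, q14, q15, q16}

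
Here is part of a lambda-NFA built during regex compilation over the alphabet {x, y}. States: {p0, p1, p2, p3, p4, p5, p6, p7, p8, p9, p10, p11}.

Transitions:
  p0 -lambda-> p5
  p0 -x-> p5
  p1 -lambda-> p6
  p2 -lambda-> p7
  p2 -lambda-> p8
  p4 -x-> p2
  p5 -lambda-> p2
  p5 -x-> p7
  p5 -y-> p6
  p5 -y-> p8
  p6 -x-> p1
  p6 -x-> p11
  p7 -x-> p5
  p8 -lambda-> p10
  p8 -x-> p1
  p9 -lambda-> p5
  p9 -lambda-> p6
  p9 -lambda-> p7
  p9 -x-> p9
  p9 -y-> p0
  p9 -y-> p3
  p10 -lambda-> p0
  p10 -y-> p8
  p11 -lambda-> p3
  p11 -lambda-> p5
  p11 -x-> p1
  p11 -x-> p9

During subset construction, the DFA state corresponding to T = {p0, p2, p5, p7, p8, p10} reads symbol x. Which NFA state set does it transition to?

{p0, p1, p2, p5, p6, p7, p8, p10}

p0 on x → {p5}.
p5 on x → {p7}.
p7 on x → {p5}.
p8 on x → {p1}.
No x-transition from p2, p10.
Union after reading x: {p1, p5, p7}.
Now take the lambda-closure:
From p1 via lambda: add p6.
From p5 via lambda: add p2.
From p2 via lambda: add p8.
From p8 via lambda: add p10.
From p10 via lambda: add p0.
No new states can be added; the closed set is {p0, p1, p2, p5, p6, p7, p8, p10}.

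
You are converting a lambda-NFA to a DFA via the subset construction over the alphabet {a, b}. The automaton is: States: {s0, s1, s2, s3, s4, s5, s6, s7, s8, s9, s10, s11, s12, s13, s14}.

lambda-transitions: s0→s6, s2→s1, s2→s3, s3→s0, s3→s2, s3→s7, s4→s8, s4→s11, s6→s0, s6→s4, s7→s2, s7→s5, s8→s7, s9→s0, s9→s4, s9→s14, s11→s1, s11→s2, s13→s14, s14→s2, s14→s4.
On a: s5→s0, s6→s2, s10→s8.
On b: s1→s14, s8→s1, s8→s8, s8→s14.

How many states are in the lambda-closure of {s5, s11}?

Start with {s5, s11}.
From s11 via lambda: add s1, s2.
From s2 via lambda: add s3.
From s3 via lambda: add s0, s7.
From s0 via lambda: add s6.
From s6 via lambda: add s4.
From s4 via lambda: add s8.
lambda-closure = {s0, s1, s2, s3, s4, s5, s6, s7, s8, s11}, which has 10 states.

10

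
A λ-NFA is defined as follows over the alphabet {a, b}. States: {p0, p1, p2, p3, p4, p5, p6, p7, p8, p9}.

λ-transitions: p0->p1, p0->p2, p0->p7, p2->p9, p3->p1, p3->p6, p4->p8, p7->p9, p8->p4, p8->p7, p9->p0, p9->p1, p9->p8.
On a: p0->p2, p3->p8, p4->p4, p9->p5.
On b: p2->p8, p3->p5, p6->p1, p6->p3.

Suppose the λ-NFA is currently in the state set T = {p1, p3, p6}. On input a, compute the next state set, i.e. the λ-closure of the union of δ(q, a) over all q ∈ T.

{p0, p1, p2, p4, p7, p8, p9}

p3 on a → {p8}.
No a-transition from p1, p6.
Union after reading a: {p8}.
Now take the λ-closure:
From p8 via λ: add p4, p7.
From p7 via λ: add p9.
From p9 via λ: add p0, p1.
From p0 via λ: add p2.
No new states can be added; the closed set is {p0, p1, p2, p4, p7, p8, p9}.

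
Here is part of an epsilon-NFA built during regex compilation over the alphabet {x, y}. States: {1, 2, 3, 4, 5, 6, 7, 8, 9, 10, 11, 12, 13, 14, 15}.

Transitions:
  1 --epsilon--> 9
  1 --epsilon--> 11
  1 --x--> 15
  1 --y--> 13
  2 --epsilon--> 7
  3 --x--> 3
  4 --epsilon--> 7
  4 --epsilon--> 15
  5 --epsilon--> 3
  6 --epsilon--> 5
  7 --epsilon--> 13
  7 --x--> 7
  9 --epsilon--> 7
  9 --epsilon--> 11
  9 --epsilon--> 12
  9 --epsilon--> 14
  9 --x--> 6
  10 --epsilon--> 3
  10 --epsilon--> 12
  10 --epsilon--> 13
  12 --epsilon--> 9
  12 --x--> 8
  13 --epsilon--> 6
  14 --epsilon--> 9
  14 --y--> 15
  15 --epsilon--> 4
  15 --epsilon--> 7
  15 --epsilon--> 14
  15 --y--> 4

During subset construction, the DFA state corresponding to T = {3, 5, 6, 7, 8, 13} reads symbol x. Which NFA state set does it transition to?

{3, 5, 6, 7, 13}

3 on x → {3}.
7 on x → {7}.
No x-transition from 5, 6, 8, 13.
Union after reading x: {3, 7}.
Now take the epsilon-closure:
From 7 via epsilon: add 13.
From 13 via epsilon: add 6.
From 6 via epsilon: add 5.
No new states can be added; the closed set is {3, 5, 6, 7, 13}.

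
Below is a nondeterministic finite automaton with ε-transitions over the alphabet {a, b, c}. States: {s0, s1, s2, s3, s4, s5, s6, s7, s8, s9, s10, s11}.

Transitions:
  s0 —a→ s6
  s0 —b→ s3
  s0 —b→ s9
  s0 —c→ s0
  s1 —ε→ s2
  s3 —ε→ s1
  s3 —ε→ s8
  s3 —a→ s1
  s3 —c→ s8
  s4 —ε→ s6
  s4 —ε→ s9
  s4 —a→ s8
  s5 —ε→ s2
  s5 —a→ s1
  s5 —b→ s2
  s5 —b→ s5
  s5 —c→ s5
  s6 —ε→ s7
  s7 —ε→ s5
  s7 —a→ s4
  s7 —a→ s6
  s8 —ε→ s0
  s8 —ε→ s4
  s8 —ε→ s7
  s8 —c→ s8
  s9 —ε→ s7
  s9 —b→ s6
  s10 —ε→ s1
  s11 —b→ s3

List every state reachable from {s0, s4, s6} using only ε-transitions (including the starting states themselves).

Start with {s0, s4, s6}.
From s4 via ε: add s9.
From s6 via ε: add s7.
From s7 via ε: add s5.
From s5 via ε: add s2.
No new states can be added; the closed set is {s0, s2, s4, s5, s6, s7, s9}.

{s0, s2, s4, s5, s6, s7, s9}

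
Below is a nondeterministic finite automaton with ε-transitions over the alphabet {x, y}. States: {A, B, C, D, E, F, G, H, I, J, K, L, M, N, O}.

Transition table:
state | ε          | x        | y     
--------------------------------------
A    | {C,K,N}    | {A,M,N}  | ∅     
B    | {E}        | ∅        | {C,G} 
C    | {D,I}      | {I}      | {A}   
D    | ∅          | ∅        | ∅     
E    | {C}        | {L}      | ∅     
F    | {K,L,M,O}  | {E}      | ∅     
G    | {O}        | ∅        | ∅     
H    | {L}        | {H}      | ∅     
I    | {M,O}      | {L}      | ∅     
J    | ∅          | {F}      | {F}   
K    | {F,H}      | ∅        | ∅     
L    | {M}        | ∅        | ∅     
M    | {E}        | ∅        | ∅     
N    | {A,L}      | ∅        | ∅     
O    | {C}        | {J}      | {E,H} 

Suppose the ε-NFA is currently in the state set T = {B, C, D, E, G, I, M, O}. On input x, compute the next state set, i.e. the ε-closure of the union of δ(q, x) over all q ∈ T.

{C, D, E, I, J, L, M, O}

C on x → {I}.
E on x → {L}.
I on x → {L}.
O on x → {J}.
No x-transition from B, D, G, M.
Union after reading x: {I, J, L}.
Now take the ε-closure:
From I via ε: add M, O.
From M via ε: add E.
From O via ε: add C.
From C via ε: add D.
No new states can be added; the closed set is {C, D, E, I, J, L, M, O}.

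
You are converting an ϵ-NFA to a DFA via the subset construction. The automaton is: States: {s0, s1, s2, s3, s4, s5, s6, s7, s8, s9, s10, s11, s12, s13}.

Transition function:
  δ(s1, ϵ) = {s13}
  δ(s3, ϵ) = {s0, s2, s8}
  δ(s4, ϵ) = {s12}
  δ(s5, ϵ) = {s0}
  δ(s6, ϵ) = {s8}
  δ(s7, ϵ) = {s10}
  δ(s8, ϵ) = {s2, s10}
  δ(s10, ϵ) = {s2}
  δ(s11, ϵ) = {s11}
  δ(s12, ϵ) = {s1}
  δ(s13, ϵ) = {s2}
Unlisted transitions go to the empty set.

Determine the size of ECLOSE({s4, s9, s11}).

7

Start with {s4, s9, s11}.
From s4 via ϵ: add s12.
From s12 via ϵ: add s1.
From s1 via ϵ: add s13.
From s13 via ϵ: add s2.
ϵ-closure = {s1, s2, s4, s9, s11, s12, s13}, which has 7 states.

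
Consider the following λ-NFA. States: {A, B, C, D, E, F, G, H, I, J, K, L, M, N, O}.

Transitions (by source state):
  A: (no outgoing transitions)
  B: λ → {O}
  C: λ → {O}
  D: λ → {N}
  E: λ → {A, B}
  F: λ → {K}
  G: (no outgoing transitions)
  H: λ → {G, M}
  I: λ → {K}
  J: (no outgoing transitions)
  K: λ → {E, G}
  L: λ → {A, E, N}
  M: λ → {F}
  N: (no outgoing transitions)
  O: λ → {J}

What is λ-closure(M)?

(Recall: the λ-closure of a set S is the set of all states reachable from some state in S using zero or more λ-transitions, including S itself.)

Start with {M}.
From M via λ: add F.
From F via λ: add K.
From K via λ: add E, G.
From E via λ: add A, B.
From B via λ: add O.
From O via λ: add J.
No new states can be added; the closed set is {A, B, E, F, G, J, K, M, O}.

{A, B, E, F, G, J, K, M, O}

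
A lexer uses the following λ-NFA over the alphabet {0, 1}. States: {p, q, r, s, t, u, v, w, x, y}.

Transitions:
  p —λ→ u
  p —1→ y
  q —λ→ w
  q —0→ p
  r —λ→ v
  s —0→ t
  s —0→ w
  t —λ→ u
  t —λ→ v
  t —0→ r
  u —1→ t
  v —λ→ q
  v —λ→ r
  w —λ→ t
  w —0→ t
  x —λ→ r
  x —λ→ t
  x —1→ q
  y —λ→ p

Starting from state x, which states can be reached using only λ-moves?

Start with {x}.
From x via λ: add r, t.
From r via λ: add v.
From t via λ: add u.
From v via λ: add q.
From q via λ: add w.
No new states can be added; the closed set is {q, r, t, u, v, w, x}.

{q, r, t, u, v, w, x}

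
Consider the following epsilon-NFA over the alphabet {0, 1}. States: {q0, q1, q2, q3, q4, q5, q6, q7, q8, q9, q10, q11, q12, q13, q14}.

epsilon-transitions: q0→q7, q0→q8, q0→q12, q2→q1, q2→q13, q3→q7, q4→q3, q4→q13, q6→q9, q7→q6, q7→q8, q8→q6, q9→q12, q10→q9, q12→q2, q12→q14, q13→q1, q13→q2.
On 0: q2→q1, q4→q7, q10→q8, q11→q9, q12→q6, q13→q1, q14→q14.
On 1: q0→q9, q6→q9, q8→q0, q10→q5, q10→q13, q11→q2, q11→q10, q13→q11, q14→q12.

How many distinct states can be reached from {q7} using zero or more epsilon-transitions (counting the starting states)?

Start with {q7}.
From q7 via epsilon: add q6, q8.
From q6 via epsilon: add q9.
From q9 via epsilon: add q12.
From q12 via epsilon: add q2, q14.
From q2 via epsilon: add q1, q13.
epsilon-closure = {q1, q2, q6, q7, q8, q9, q12, q13, q14}, which has 9 states.

9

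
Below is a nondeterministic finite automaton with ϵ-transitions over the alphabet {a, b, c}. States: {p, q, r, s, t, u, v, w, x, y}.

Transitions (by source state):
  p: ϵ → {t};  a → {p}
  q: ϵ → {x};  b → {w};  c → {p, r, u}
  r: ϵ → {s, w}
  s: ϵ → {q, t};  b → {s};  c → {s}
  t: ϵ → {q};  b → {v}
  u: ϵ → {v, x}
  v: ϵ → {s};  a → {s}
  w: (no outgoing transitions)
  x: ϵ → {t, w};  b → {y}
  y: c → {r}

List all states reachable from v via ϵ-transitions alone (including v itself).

Start with {v}.
From v via ϵ: add s.
From s via ϵ: add q, t.
From q via ϵ: add x.
From x via ϵ: add w.
No new states can be added; the closed set is {q, s, t, v, w, x}.

{q, s, t, v, w, x}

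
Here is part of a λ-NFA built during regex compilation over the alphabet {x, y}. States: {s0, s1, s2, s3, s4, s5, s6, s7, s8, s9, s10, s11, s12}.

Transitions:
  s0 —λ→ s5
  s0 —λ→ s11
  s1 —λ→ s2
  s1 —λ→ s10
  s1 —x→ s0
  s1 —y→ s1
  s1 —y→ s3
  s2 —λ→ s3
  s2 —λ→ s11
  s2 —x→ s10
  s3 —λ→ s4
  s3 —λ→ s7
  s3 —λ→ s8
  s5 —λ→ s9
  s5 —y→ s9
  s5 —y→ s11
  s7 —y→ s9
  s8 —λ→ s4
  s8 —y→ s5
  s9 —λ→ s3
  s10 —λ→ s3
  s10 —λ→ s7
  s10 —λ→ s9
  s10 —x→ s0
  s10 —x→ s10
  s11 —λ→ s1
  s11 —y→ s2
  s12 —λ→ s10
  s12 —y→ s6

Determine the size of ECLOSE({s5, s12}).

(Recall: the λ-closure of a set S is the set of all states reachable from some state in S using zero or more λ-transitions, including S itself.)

8

Start with {s5, s12}.
From s5 via λ: add s9.
From s12 via λ: add s10.
From s9 via λ: add s3.
From s10 via λ: add s7.
From s3 via λ: add s4, s8.
λ-closure = {s3, s4, s5, s7, s8, s9, s10, s12}, which has 8 states.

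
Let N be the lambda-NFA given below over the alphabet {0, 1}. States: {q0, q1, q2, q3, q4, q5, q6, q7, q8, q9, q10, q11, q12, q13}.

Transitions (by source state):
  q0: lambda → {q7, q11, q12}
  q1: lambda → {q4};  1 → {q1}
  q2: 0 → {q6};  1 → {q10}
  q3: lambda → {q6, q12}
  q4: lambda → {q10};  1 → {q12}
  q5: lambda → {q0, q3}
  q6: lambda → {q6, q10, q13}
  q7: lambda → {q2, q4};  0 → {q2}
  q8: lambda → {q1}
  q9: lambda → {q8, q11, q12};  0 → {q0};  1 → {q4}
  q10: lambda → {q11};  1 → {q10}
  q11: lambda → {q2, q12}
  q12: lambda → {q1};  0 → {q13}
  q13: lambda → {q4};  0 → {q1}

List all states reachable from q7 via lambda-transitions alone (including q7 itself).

{q1, q2, q4, q7, q10, q11, q12}

Start with {q7}.
From q7 via lambda: add q2, q4.
From q4 via lambda: add q10.
From q10 via lambda: add q11.
From q11 via lambda: add q12.
From q12 via lambda: add q1.
No new states can be added; the closed set is {q1, q2, q4, q7, q10, q11, q12}.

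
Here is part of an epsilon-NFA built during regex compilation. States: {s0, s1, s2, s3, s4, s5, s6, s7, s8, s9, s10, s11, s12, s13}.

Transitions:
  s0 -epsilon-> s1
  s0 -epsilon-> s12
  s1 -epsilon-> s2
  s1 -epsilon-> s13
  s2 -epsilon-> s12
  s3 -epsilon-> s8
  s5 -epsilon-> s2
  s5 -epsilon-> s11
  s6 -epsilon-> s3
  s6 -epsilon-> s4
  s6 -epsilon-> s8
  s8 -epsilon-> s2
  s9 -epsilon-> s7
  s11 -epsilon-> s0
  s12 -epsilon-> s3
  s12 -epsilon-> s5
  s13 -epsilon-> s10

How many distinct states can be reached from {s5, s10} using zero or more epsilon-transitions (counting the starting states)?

Start with {s5, s10}.
From s5 via epsilon: add s2, s11.
From s2 via epsilon: add s12.
From s11 via epsilon: add s0.
From s0 via epsilon: add s1.
From s12 via epsilon: add s3.
From s1 via epsilon: add s13.
From s3 via epsilon: add s8.
epsilon-closure = {s0, s1, s2, s3, s5, s8, s10, s11, s12, s13}, which has 10 states.

10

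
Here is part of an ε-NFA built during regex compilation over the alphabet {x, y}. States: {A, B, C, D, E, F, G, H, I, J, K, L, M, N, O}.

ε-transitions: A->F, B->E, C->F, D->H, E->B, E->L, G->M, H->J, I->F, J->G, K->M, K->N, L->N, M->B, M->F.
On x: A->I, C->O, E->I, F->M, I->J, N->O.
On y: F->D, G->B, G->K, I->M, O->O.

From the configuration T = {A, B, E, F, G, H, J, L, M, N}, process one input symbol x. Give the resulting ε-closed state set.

{B, E, F, I, L, M, N, O}

A on x → {I}.
E on x → {I}.
F on x → {M}.
N on x → {O}.
No x-transition from B, G, H, J, L, M.
Union after reading x: {I, M, O}.
Now take the ε-closure:
From I via ε: add F.
From M via ε: add B.
From B via ε: add E.
From E via ε: add L.
From L via ε: add N.
No new states can be added; the closed set is {B, E, F, I, L, M, N, O}.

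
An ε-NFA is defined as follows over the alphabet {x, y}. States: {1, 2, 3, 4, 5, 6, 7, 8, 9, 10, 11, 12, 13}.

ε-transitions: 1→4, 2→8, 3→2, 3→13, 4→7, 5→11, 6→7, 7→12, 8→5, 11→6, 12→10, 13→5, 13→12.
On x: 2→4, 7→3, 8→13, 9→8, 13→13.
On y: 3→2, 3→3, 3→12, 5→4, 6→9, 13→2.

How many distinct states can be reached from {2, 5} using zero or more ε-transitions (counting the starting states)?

Start with {2, 5}.
From 2 via ε: add 8.
From 5 via ε: add 11.
From 11 via ε: add 6.
From 6 via ε: add 7.
From 7 via ε: add 12.
From 12 via ε: add 10.
ε-closure = {2, 5, 6, 7, 8, 10, 11, 12}, which has 8 states.

8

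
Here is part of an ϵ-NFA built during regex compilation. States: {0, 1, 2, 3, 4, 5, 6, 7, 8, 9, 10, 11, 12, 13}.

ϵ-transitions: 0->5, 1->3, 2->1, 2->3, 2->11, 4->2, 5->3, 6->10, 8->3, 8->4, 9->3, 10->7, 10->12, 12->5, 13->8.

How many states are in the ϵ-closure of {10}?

5

Start with {10}.
From 10 via ϵ: add 7, 12.
From 12 via ϵ: add 5.
From 5 via ϵ: add 3.
ϵ-closure = {3, 5, 7, 10, 12}, which has 5 states.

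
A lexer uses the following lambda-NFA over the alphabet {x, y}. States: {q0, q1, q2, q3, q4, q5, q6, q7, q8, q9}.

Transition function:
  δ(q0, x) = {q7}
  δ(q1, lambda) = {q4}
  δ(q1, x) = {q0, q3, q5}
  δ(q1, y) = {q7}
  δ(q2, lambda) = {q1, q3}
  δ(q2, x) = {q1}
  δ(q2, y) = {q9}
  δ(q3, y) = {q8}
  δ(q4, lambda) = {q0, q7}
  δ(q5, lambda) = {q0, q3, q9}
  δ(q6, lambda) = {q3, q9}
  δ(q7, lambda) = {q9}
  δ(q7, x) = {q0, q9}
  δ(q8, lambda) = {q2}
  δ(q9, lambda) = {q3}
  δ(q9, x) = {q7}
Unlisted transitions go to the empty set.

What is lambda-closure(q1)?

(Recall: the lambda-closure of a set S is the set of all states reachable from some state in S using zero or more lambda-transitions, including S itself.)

Start with {q1}.
From q1 via lambda: add q4.
From q4 via lambda: add q0, q7.
From q7 via lambda: add q9.
From q9 via lambda: add q3.
No new states can be added; the closed set is {q0, q1, q3, q4, q7, q9}.

{q0, q1, q3, q4, q7, q9}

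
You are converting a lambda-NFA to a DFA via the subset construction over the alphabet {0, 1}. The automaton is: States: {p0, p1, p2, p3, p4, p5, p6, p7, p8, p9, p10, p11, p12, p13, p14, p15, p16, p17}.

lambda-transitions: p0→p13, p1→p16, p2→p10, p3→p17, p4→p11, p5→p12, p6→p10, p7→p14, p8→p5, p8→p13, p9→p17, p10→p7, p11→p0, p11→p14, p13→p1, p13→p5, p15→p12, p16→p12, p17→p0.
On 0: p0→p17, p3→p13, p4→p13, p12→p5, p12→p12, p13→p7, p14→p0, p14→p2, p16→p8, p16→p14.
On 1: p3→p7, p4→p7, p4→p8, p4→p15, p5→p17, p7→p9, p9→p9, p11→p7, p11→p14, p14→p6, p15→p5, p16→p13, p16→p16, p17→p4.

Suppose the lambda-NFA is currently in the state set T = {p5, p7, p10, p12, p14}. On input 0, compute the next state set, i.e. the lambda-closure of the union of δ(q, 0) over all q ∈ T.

p12 on 0 → {p5, p12}.
p14 on 0 → {p0, p2}.
No 0-transition from p5, p7, p10.
Union after reading 0: {p0, p2, p5, p12}.
Now take the lambda-closure:
From p0 via lambda: add p13.
From p2 via lambda: add p10.
From p10 via lambda: add p7.
From p13 via lambda: add p1.
From p1 via lambda: add p16.
From p7 via lambda: add p14.
No new states can be added; the closed set is {p0, p1, p2, p5, p7, p10, p12, p13, p14, p16}.

{p0, p1, p2, p5, p7, p10, p12, p13, p14, p16}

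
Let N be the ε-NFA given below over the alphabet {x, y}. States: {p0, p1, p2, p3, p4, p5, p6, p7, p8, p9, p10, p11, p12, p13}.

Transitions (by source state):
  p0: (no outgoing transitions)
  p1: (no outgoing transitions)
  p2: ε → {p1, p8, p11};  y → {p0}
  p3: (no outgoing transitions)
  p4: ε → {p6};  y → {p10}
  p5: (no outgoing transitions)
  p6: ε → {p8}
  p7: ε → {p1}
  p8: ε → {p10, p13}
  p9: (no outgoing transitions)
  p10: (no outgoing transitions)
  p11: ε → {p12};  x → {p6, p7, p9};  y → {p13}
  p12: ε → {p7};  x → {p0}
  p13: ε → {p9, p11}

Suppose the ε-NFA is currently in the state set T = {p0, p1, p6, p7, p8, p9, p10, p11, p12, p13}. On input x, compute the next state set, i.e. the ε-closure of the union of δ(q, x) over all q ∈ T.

{p0, p1, p6, p7, p8, p9, p10, p11, p12, p13}

p11 on x → {p6, p7, p9}.
p12 on x → {p0}.
No x-transition from p0, p1, p6, p7, p8, p9, p10, p13.
Union after reading x: {p0, p6, p7, p9}.
Now take the ε-closure:
From p6 via ε: add p8.
From p7 via ε: add p1.
From p8 via ε: add p10, p13.
From p13 via ε: add p11.
From p11 via ε: add p12.
No new states can be added; the closed set is {p0, p1, p6, p7, p8, p9, p10, p11, p12, p13}.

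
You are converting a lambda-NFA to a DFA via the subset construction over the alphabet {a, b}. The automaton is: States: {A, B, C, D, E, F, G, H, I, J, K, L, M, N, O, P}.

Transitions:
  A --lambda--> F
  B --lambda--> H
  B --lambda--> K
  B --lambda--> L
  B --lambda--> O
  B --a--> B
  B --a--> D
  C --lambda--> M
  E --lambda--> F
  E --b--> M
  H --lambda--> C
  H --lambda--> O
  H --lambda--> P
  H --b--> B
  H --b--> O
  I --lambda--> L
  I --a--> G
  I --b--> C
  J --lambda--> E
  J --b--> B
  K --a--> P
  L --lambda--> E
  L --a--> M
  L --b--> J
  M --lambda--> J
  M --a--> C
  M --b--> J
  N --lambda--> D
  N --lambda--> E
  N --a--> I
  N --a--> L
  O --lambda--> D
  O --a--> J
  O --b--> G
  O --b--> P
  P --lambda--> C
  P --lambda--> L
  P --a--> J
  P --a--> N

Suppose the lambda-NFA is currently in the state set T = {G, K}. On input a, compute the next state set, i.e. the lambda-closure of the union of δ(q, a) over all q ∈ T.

K on a → {P}.
No a-transition from G.
Union after reading a: {P}.
Now take the lambda-closure:
From P via lambda: add C, L.
From C via lambda: add M.
From L via lambda: add E.
From E via lambda: add F.
From M via lambda: add J.
No new states can be added; the closed set is {C, E, F, J, L, M, P}.

{C, E, F, J, L, M, P}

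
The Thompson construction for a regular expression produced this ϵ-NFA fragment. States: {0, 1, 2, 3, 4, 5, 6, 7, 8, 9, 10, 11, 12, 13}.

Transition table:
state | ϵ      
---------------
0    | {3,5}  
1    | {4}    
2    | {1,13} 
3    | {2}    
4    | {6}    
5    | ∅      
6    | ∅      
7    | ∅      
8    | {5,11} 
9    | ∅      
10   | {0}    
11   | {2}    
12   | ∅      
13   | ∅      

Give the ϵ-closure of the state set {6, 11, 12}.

{1, 2, 4, 6, 11, 12, 13}

Start with {6, 11, 12}.
From 11 via ϵ: add 2.
From 2 via ϵ: add 1, 13.
From 1 via ϵ: add 4.
No new states can be added; the closed set is {1, 2, 4, 6, 11, 12, 13}.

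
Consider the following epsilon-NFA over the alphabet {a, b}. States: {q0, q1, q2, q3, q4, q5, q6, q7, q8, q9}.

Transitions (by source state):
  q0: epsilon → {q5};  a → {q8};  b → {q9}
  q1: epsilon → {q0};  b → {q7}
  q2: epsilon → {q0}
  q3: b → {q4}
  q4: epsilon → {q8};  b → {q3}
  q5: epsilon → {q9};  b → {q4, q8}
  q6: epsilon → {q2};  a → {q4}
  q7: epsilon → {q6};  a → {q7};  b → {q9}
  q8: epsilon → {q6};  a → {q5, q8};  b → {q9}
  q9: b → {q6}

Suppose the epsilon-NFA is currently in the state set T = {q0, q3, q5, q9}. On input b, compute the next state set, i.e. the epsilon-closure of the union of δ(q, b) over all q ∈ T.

q0 on b → {q9}.
q3 on b → {q4}.
q5 on b → {q4, q8}.
q9 on b → {q6}.
Union after reading b: {q4, q6, q8, q9}.
Now take the epsilon-closure:
From q6 via epsilon: add q2.
From q2 via epsilon: add q0.
From q0 via epsilon: add q5.
No new states can be added; the closed set is {q0, q2, q4, q5, q6, q8, q9}.

{q0, q2, q4, q5, q6, q8, q9}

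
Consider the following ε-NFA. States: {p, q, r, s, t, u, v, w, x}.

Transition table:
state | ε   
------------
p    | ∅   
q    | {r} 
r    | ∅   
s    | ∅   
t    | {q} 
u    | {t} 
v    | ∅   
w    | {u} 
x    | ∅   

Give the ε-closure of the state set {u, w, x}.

Start with {u, w, x}.
From u via ε: add t.
From t via ε: add q.
From q via ε: add r.
No new states can be added; the closed set is {q, r, t, u, w, x}.

{q, r, t, u, w, x}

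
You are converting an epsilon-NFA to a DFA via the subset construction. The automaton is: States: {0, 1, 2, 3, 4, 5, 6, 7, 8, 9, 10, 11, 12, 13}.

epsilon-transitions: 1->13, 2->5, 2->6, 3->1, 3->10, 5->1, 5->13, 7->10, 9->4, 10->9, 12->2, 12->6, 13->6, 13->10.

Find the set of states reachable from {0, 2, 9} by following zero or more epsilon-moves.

Start with {0, 2, 9}.
From 2 via epsilon: add 5, 6.
From 9 via epsilon: add 4.
From 5 via epsilon: add 1, 13.
From 13 via epsilon: add 10.
No new states can be added; the closed set is {0, 1, 2, 4, 5, 6, 9, 10, 13}.

{0, 1, 2, 4, 5, 6, 9, 10, 13}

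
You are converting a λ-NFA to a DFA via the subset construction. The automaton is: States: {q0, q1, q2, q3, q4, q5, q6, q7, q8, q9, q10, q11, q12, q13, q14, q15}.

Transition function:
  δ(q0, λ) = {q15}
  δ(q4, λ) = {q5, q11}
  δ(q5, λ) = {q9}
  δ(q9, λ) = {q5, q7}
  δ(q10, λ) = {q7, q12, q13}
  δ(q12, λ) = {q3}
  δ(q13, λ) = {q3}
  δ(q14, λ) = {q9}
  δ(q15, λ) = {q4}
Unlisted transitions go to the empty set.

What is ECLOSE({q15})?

Start with {q15}.
From q15 via λ: add q4.
From q4 via λ: add q5, q11.
From q5 via λ: add q9.
From q9 via λ: add q7.
No new states can be added; the closed set is {q4, q5, q7, q9, q11, q15}.

{q4, q5, q7, q9, q11, q15}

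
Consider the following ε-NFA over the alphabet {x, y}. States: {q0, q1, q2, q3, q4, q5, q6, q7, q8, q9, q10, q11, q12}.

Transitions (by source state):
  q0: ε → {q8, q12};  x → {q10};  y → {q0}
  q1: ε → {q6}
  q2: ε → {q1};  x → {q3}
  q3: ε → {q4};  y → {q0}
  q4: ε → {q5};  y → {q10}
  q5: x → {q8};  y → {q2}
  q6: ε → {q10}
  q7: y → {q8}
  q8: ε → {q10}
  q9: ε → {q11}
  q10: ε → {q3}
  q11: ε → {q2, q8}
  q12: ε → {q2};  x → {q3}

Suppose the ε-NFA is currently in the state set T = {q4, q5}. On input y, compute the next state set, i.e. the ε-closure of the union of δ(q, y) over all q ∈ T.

q4 on y → {q10}.
q5 on y → {q2}.
Union after reading y: {q2, q10}.
Now take the ε-closure:
From q2 via ε: add q1.
From q10 via ε: add q3.
From q1 via ε: add q6.
From q3 via ε: add q4.
From q4 via ε: add q5.
No new states can be added; the closed set is {q1, q2, q3, q4, q5, q6, q10}.

{q1, q2, q3, q4, q5, q6, q10}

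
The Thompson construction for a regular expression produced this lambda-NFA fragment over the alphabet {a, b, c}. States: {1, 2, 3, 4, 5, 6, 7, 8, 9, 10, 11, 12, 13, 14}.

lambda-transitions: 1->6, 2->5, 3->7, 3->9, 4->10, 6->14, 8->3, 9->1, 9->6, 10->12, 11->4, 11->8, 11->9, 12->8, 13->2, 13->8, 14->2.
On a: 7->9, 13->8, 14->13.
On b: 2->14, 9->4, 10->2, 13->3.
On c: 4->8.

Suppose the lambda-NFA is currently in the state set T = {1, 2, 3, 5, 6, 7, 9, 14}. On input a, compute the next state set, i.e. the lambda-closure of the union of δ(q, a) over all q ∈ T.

7 on a → {9}.
14 on a → {13}.
No a-transition from 1, 2, 3, 5, 6, 9.
Union after reading a: {9, 13}.
Now take the lambda-closure:
From 9 via lambda: add 1, 6.
From 13 via lambda: add 2, 8.
From 2 via lambda: add 5.
From 6 via lambda: add 14.
From 8 via lambda: add 3.
From 3 via lambda: add 7.
No new states can be added; the closed set is {1, 2, 3, 5, 6, 7, 8, 9, 13, 14}.

{1, 2, 3, 5, 6, 7, 8, 9, 13, 14}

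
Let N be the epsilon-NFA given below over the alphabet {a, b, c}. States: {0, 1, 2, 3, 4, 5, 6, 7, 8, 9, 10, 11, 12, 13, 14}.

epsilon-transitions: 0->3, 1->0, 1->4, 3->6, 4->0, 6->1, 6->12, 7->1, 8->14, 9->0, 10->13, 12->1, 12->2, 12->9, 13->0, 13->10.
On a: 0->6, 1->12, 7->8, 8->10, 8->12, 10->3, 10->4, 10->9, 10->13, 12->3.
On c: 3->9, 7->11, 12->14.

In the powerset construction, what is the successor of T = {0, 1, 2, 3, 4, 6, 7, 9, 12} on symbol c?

3 on c → {9}.
7 on c → {11}.
12 on c → {14}.
No c-transition from 0, 1, 2, 4, 6, 9.
Union after reading c: {9, 11, 14}.
Now take the epsilon-closure:
From 9 via epsilon: add 0.
From 0 via epsilon: add 3.
From 3 via epsilon: add 6.
From 6 via epsilon: add 1, 12.
From 1 via epsilon: add 4.
From 12 via epsilon: add 2.
No new states can be added; the closed set is {0, 1, 2, 3, 4, 6, 9, 11, 12, 14}.

{0, 1, 2, 3, 4, 6, 9, 11, 12, 14}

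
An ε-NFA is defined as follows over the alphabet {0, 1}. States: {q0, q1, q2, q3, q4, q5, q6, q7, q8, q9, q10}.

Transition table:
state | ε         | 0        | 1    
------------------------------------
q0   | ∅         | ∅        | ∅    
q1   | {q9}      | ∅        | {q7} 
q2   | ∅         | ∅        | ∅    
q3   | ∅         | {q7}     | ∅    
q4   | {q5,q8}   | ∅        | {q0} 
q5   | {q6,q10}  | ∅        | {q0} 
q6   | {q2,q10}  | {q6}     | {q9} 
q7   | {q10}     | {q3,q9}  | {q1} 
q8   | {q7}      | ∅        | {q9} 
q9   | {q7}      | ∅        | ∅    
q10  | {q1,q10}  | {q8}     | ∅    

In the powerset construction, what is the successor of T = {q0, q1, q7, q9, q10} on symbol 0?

{q1, q3, q7, q8, q9, q10}

q7 on 0 → {q3, q9}.
q10 on 0 → {q8}.
No 0-transition from q0, q1, q9.
Union after reading 0: {q3, q8, q9}.
Now take the ε-closure:
From q8 via ε: add q7.
From q7 via ε: add q10.
From q10 via ε: add q1.
No new states can be added; the closed set is {q1, q3, q7, q8, q9, q10}.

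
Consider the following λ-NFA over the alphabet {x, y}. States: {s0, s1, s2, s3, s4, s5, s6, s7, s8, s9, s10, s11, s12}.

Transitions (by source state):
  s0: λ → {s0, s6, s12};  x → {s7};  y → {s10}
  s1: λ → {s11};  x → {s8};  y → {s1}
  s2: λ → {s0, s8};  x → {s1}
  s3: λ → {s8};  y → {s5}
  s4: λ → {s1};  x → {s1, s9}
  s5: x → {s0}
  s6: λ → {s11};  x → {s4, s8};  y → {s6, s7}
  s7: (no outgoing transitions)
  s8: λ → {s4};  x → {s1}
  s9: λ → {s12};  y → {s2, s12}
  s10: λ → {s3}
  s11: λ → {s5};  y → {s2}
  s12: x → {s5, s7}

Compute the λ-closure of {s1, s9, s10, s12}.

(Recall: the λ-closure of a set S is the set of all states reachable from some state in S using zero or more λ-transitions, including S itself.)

{s1, s3, s4, s5, s8, s9, s10, s11, s12}

Start with {s1, s9, s10, s12}.
From s1 via λ: add s11.
From s10 via λ: add s3.
From s3 via λ: add s8.
From s11 via λ: add s5.
From s8 via λ: add s4.
No new states can be added; the closed set is {s1, s3, s4, s5, s8, s9, s10, s11, s12}.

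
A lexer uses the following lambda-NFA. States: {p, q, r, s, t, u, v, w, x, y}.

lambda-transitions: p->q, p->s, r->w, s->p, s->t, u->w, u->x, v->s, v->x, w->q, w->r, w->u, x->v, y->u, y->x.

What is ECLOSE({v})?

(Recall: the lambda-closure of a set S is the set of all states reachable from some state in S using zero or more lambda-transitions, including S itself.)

{p, q, s, t, v, x}

Start with {v}.
From v via lambda: add s, x.
From s via lambda: add p, t.
From p via lambda: add q.
No new states can be added; the closed set is {p, q, s, t, v, x}.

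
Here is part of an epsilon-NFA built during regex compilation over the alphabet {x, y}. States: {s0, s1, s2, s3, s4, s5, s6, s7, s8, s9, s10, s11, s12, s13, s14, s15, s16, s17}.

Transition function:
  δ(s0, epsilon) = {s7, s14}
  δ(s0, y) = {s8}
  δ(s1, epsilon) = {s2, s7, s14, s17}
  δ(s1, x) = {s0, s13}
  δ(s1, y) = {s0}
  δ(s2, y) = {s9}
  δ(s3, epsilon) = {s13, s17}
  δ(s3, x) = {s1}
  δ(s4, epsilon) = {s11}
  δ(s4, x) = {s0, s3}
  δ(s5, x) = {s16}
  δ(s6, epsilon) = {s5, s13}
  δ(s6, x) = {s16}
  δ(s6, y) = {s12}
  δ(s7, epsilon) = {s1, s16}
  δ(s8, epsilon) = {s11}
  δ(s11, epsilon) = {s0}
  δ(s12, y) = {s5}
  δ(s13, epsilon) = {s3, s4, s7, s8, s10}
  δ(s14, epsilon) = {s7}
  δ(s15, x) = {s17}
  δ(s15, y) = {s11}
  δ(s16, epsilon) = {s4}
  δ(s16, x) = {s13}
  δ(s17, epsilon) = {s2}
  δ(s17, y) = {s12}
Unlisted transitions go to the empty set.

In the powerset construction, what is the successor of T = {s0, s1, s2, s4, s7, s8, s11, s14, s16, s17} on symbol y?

{s0, s1, s2, s4, s7, s8, s9, s11, s12, s14, s16, s17}

s0 on y → {s8}.
s1 on y → {s0}.
s2 on y → {s9}.
s17 on y → {s12}.
No y-transition from s4, s7, s8, s11, s14, s16.
Union after reading y: {s0, s8, s9, s12}.
Now take the epsilon-closure:
From s0 via epsilon: add s7, s14.
From s8 via epsilon: add s11.
From s7 via epsilon: add s1, s16.
From s1 via epsilon: add s2, s17.
From s16 via epsilon: add s4.
No new states can be added; the closed set is {s0, s1, s2, s4, s7, s8, s9, s11, s12, s14, s16, s17}.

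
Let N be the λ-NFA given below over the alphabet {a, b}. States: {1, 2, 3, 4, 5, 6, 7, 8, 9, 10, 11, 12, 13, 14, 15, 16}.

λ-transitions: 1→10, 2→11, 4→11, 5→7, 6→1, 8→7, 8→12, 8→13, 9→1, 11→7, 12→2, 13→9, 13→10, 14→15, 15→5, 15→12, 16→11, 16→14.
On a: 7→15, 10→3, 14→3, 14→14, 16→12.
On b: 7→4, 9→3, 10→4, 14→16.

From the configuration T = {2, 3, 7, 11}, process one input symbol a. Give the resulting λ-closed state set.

7 on a → {15}.
No a-transition from 2, 3, 11.
Union after reading a: {15}.
Now take the λ-closure:
From 15 via λ: add 5, 12.
From 5 via λ: add 7.
From 12 via λ: add 2.
From 2 via λ: add 11.
No new states can be added; the closed set is {2, 5, 7, 11, 12, 15}.

{2, 5, 7, 11, 12, 15}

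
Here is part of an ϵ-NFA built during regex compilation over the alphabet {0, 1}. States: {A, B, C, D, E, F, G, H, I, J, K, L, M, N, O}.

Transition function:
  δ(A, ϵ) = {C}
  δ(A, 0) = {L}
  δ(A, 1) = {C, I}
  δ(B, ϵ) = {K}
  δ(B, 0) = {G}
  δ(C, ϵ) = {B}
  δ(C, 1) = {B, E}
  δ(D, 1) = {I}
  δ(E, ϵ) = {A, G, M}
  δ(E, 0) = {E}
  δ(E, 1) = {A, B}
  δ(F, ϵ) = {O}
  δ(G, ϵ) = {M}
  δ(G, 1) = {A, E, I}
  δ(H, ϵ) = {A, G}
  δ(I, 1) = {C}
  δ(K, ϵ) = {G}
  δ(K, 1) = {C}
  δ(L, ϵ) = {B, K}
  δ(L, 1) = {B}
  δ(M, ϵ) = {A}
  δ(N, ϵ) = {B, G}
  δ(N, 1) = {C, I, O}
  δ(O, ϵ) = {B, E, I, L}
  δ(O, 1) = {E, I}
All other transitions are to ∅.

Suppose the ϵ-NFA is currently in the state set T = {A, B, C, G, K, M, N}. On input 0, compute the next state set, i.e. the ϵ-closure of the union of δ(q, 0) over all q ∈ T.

{A, B, C, G, K, L, M}

A on 0 → {L}.
B on 0 → {G}.
No 0-transition from C, G, K, M, N.
Union after reading 0: {G, L}.
Now take the ϵ-closure:
From G via ϵ: add M.
From L via ϵ: add B, K.
From M via ϵ: add A.
From A via ϵ: add C.
No new states can be added; the closed set is {A, B, C, G, K, L, M}.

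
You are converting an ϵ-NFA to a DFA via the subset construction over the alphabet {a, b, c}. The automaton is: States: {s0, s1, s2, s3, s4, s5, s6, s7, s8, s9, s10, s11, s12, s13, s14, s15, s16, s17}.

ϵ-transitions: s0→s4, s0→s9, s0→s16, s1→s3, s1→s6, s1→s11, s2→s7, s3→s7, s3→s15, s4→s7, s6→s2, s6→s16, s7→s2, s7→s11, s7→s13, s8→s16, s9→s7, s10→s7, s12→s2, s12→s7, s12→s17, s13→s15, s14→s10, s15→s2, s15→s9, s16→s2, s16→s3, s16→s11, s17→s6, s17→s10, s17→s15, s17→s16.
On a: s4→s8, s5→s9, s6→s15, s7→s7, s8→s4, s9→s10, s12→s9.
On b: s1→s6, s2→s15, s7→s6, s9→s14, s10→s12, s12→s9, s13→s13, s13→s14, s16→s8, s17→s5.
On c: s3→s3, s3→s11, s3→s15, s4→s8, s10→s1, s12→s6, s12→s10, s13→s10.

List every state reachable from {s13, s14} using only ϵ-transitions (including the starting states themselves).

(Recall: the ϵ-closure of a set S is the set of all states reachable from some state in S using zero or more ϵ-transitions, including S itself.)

{s2, s7, s9, s10, s11, s13, s14, s15}

Start with {s13, s14}.
From s13 via ϵ: add s15.
From s14 via ϵ: add s10.
From s10 via ϵ: add s7.
From s15 via ϵ: add s2, s9.
From s7 via ϵ: add s11.
No new states can be added; the closed set is {s2, s7, s9, s10, s11, s13, s14, s15}.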